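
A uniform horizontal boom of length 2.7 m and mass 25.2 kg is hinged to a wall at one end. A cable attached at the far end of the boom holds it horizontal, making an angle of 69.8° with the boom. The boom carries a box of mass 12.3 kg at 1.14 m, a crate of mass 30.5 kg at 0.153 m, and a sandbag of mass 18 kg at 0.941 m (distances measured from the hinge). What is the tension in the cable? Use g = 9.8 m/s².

Taking torques about the hinge:
Beam weight: 25.2 × 9.8 = 247 N down at 1.35 m → arm 1.35 m, τ = 247 × 1.35 = 333.5 N·m clockwise.
Box: 12.3 × 9.8 = 120.5 N down at 1.14 m → arm 1.14 m, τ = 120.5 × 1.14 = 137.4 N·m clockwise.
Crate: 30.5 × 9.8 = 298.9 N down at 0.153 m → arm 0.153 m, τ = 298.9 × 0.153 = 45.73 N·m clockwise.
Sandbag: 18 × 9.8 = 176.4 N down at 0.941 m → arm 0.941 m, τ = 176.4 × 0.941 = 166 N·m clockwise.
Total clockwise load moment = 682.6 N·m.
The cable tension T acts at 2.7 m; only its component perpendicular to the boom, T sinθ, produces torque. sin 69.8° = 0.9385.
For rotational equilibrium, T × 2.7 × 0.9385 = 682.6, so T = 682.6 / 2.534 = 269 N.

T ≈ 269 N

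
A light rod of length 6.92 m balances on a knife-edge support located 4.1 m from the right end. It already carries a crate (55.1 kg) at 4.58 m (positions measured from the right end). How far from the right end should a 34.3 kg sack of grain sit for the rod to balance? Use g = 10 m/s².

Take moments about the knife-edge support (at 4.1 m from the right end).
Crate: 55.1 × 10 = 551 N down at 4.58 m → arm 0.48 m, τ = 551 × 0.48 = 264.5 N·m counterclockwise.
Net moment of existing loads = 264.5 N·m counterclockwise.
The sack of grain weighs 34.3 × 10 = 343 N and must supply an equal clockwise moment, so its lever arm about the knife-edge support is 264.5 / 343 = 0.771 m.
That puts it at 4.1 − 0.771 = 3.33 m from the right end.

x ≈ 3.33 m from the right end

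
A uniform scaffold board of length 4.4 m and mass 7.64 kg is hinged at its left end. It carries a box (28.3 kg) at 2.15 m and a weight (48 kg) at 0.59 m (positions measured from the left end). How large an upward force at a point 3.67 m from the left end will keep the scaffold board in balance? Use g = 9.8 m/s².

F ≈ 283 N

About the left end:
Beam weight: 7.64 × 9.8 = 74.87 N down at 2.2 m → arm 2.2 m, τ = 74.87 × 2.2 = 164.7 N·m clockwise.
Box: 28.3 × 9.8 = 277.3 N down at 2.15 m → arm 2.15 m, τ = 277.3 × 2.15 = 596.2 N·m clockwise.
Weight: 48 × 9.8 = 470.4 N down at 0.59 m → arm 0.59 m, τ = 470.4 × 0.59 = 277.5 N·m clockwise.
Net moment of the loads = 1038 N·m clockwise.
The upward force F acts at a point 3.67 m from the left end, arm 3.67 m, giving F × 3.67 counterclockwise.
Setting net torque to zero: F × 3.67 = 1038 → F = 1038 / 3.67 = 283 N.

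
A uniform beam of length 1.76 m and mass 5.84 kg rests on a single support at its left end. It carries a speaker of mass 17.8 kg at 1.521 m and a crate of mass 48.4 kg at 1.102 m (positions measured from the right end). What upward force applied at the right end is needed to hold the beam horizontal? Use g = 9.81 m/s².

Choose the left end as the axis so the unknown pivot reaction has zero arm there.
Beam weight: 5.84 × 9.81 = 57.29 N down at 0.88 m → arm 0.88 m, τ = 57.29 × 0.88 = 50.42 N·m clockwise.
Speaker: 17.8 × 9.81 = 174.6 N down at 1.521 m → arm 0.239 m, τ = 174.6 × 0.239 = 41.73 N·m clockwise.
Crate: 48.4 × 9.81 = 474.8 N down at 1.102 m → arm 0.658 m, τ = 474.8 × 0.658 = 312.4 N·m clockwise.
Net moment of the loads = 404.5 N·m clockwise.
The upward force F acts at the right end, arm 1.76 m, giving F × 1.76 counterclockwise.
Balancing moments: F × 1.76 = 404.5, giving F = 404.5 / 1.76 = 230 N.

F ≈ 230 N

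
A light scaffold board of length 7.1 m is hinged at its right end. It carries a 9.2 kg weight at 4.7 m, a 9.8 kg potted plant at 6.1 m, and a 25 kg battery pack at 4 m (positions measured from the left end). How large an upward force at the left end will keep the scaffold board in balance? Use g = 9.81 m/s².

Sum moments about the right end (the unknown pivot reaction has zero arm there).
Weight: 9.2 × 9.81 = 90.25 N down at 4.7 m → arm 2.4 m, τ = 90.25 × 2.4 = 216.6 N·m counterclockwise.
Potted plant: 9.8 × 9.81 = 96.14 N down at 6.1 m → arm 1 m, τ = 96.14 × 1 = 96.14 N·m counterclockwise.
Battery pack: 25 × 9.81 = 245.2 N down at 4 m → arm 3.1 m, τ = 245.2 × 3.1 = 760.1 N·m counterclockwise.
Net moment of the loads = 1073 N·m counterclockwise.
The upward force F acts at the left end, arm 7.1 m, giving F × 7.1 clockwise.
For rotational equilibrium, F × 7.1 = 1073, so F = 1073 / 7.1 = 151 N.

F ≈ 151 N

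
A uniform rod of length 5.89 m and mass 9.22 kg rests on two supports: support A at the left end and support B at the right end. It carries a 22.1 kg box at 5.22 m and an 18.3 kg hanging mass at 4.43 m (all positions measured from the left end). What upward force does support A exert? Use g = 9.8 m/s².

R_A ≈ 114 N

Taking torques about support B:
Beam weight: 9.22 × 9.8 = 90.36 N down at 2.945 m → arm 2.945 m, τ = 90.36 × 2.945 = 266.1 N·m counterclockwise.
Box: 22.1 × 9.8 = 216.6 N down at 5.22 m → arm 0.67 m, τ = 216.6 × 0.67 = 145.1 N·m counterclockwise.
Hanging mass: 18.3 × 9.8 = 179.3 N down at 4.43 m → arm 1.46 m, τ = 179.3 × 1.46 = 261.8 N·m counterclockwise.
Net load moment about support B = 673 N·m counterclockwise.
Reaction R at support A is upward at 0 m, arm 5.89 m → moment R × 5.89 clockwise.
Setting net torque to zero: R × 5.89 = 673 → R = 114 N.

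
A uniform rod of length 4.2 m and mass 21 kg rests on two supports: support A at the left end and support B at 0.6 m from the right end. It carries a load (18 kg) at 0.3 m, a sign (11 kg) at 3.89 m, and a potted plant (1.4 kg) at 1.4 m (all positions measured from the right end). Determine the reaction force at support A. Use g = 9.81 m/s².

R_A ≈ 173 N

Sum moments about support B (its reaction then has zero moment arm).
Beam weight: 21 × 9.81 = 206 N down at 2.1 m → arm 1.5 m, τ = 206 × 1.5 = 309 N·m counterclockwise.
Load: 18 × 9.81 = 176.6 N down at 0.3 m → arm 0.3 m, τ = 176.6 × 0.3 = 52.98 N·m clockwise.
Sign: 11 × 9.81 = 107.9 N down at 3.89 m → arm 3.29 m, τ = 107.9 × 3.29 = 355 N·m counterclockwise.
Potted plant: 1.4 × 9.81 = 13.73 N down at 1.4 m → arm 0.8 m, τ = 13.73 × 0.8 = 10.98 N·m counterclockwise.
Net load moment about support B = 622 N·m counterclockwise.
Reaction R at support A is upward at 4.2 m, arm 3.6 m → moment R × 3.6 clockwise.
For rotational equilibrium, R × 3.6 = 622, so R = 173 N.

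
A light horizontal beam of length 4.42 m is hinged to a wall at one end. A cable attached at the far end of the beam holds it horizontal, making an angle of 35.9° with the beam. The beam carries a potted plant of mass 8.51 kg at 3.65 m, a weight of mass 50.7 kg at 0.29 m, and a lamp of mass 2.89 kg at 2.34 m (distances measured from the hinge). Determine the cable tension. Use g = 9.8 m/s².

T ≈ 199 N

Take moments about the hinge.
Potted plant: 8.51 × 9.8 = 83.4 N down at 3.65 m → arm 3.65 m, τ = 83.4 × 3.65 = 304.4 N·m clockwise.
Weight: 50.7 × 9.8 = 496.9 N down at 0.29 m → arm 0.29 m, τ = 496.9 × 0.29 = 144.1 N·m clockwise.
Lamp: 2.89 × 9.8 = 28.32 N down at 2.34 m → arm 2.34 m, τ = 28.32 × 2.34 = 66.27 N·m clockwise.
Total clockwise load moment = 514.8 N·m.
The cable tension T acts at 4.42 m; only its component perpendicular to the beam, T sinθ, produces torque. sin 35.9° = 0.5864.
Στ = 0 ⇒ T × 4.42 × 0.5864 = 514.8 ⇒ T = 514.8 / 2.592 = 199 N.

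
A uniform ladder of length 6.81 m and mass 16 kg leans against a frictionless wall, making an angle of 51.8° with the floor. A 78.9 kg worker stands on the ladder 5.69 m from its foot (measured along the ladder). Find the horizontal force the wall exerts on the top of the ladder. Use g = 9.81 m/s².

Choose the foot of the ladder as the axis so the floor normal and friction both act there and drop out.
Ladder weight 16×9.81 = 157 N acts at 3.405 m along the ladder; its horizontal arm is 3.405·cos51.8° = 2.106 m → τ = 330.6 N·m clockwise.
Worker: 78.9×9.81 = 774 N at 5.69 m → arm 3.519 m → τ = 2724 N·m clockwise.
Wall normal N acts horizontally at the top; its moment arm is the height L sinθ = 6.81·sin51.8° = 5.352 m, counterclockwise.
Setting net torque to zero: N × 5.352 = 3055 → N = 571 N.

N_wall ≈ 571 N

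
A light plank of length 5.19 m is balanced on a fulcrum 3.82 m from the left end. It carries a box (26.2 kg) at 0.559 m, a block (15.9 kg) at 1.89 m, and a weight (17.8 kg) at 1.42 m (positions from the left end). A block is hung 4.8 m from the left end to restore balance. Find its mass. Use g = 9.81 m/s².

m ≈ 162 kg

Take moments about the fulcrum (at 3.82 m from the left end).
Box: 26.2 × 9.81 = 257 N down at 0.559 m → arm 3.261 m, τ = 257 × 3.261 = 838.1 N·m counterclockwise.
Block: 15.9 × 9.81 = 156 N down at 1.89 m → arm 1.93 m, τ = 156 × 1.93 = 301.1 N·m counterclockwise.
Weight: 17.8 × 9.81 = 174.6 N down at 1.42 m → arm 2.4 m, τ = 174.6 × 2.4 = 419 N·m counterclockwise.
Net moment of known loads = 1558 N·m counterclockwise.
An unknown mass m at 4.8 m has arm 0.98 m; its moment is m·g·0.98 clockwise.
Setting net torque to zero: m × 9.81 × 0.98 = 1558 → m = 1558 / (9.81 × 0.98) = 162 kg.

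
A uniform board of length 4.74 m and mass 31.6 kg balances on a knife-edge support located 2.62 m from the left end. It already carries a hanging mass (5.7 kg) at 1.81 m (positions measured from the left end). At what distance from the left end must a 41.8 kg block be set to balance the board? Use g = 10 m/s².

Taking torques about the knife-edge support (at 2.62 m from the left end):
Beam weight: 31.6 × 10 = 316 N down at 2.37 m → arm 0.25 m, τ = 316 × 0.25 = 79 N·m counterclockwise.
Hanging mass: 5.7 × 10 = 57 N down at 1.81 m → arm 0.81 m, τ = 57 × 0.81 = 46.17 N·m counterclockwise.
Net moment of existing loads = 125.2 N·m counterclockwise.
The block weighs 41.8 × 10 = 418 N and must supply an equal clockwise moment, so its lever arm about the knife-edge support is 125.2 / 418 = 0.3 m.
That puts it at 2.62 + 0.3 = 2.92 m from the left end.

x ≈ 2.92 m from the left end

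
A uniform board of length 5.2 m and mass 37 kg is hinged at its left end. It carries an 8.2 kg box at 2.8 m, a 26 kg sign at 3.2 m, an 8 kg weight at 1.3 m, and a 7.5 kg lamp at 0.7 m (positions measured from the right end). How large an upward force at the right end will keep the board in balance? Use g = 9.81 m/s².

Sum moments about the left end (the unknown pivot reaction has zero arm there).
Beam weight: 37 × 9.81 = 363 N down at 2.6 m → arm 2.6 m, τ = 363 × 2.6 = 943.8 N·m clockwise.
Box: 8.2 × 9.81 = 80.44 N down at 2.8 m → arm 2.4 m, τ = 80.44 × 2.4 = 193.1 N·m clockwise.
Sign: 26 × 9.81 = 255.1 N down at 3.2 m → arm 2 m, τ = 255.1 × 2 = 510.2 N·m clockwise.
Weight: 8 × 9.81 = 78.48 N down at 1.3 m → arm 3.9 m, τ = 78.48 × 3.9 = 306.1 N·m clockwise.
Lamp: 7.5 × 9.81 = 73.58 N down at 0.7 m → arm 4.5 m, τ = 73.58 × 4.5 = 331.1 N·m clockwise.
Net moment of the loads = 2284 N·m clockwise.
The upward force F acts at the right end, arm 5.2 m, giving F × 5.2 counterclockwise.
Balancing moments: F × 5.2 = 2284, giving F = 2284 / 5.2 = 439 N.

F ≈ 439 N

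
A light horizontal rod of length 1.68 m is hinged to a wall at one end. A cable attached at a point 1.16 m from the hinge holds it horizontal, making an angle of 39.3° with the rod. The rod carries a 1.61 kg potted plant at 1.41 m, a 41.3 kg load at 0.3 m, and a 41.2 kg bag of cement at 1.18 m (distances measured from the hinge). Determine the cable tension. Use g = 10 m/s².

About the hinge:
Potted plant: 1.61 × 10 = 16.1 N down at 1.41 m → arm 1.41 m, τ = 16.1 × 1.41 = 22.7 N·m clockwise.
Load: 41.3 × 10 = 413 N down at 0.3 m → arm 0.3 m, τ = 413 × 0.3 = 123.9 N·m clockwise.
Bag of cement: 41.2 × 10 = 412 N down at 1.18 m → arm 1.18 m, τ = 412 × 1.18 = 486.2 N·m clockwise.
Total clockwise load moment = 632.8 N·m.
The cable tension T acts at 1.16 m; only its component perpendicular to the rod, T sinθ, produces torque. sin 39.3° = 0.6334.
Balancing moments: T × 1.16 × 0.6334 = 632.8, giving T = 632.8 / 0.7347 = 861 N.

T ≈ 861 N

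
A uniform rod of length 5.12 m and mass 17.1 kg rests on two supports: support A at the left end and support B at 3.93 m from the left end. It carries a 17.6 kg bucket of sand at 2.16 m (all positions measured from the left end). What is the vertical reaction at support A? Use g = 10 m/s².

R_A ≈ 139 N

Take moments about support B.
Beam weight: 17.1 × 10 = 171 N down at 2.56 m → arm 1.37 m, τ = 171 × 1.37 = 234.3 N·m counterclockwise.
Bucket of sand: 17.6 × 10 = 176 N down at 2.16 m → arm 1.77 m, τ = 176 × 1.77 = 311.5 N·m counterclockwise.
Net load moment about support B = 545.8 N·m counterclockwise.
Reaction R at support A is upward at 0 m, arm 3.93 m → moment R × 3.93 clockwise.
For rotational equilibrium, R × 3.93 = 545.8, so R = 139 N.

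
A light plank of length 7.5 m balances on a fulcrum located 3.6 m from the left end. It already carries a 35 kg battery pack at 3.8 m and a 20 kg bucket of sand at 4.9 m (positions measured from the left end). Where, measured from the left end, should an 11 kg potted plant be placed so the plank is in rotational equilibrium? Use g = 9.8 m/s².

x ≈ 0.6 m from the left end

Taking torques about the fulcrum (at 3.6 m from the left end):
Battery pack: 35 × 9.8 = 343 N down at 3.8 m → arm 0.2 m, τ = 343 × 0.2 = 68.6 N·m clockwise.
Bucket of sand: 20 × 9.8 = 196 N down at 4.9 m → arm 1.3 m, τ = 196 × 1.3 = 254.8 N·m clockwise.
Net moment of existing loads = 323.4 N·m clockwise.
The potted plant weighs 11 × 9.8 = 107.8 N and must supply an equal counterclockwise moment, so its lever arm about the fulcrum is 323.4 / 107.8 = 3 m.
That puts it at 3.6 − 3 = 0.6 m from the left end.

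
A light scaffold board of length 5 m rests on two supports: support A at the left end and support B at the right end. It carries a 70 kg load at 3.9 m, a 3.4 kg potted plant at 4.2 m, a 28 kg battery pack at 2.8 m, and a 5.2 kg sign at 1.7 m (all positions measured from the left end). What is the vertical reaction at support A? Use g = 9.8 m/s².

R_A ≈ 311 N

About support B:
Load: 70 × 9.8 = 686 N down at 3.9 m → arm 1.1 m, τ = 686 × 1.1 = 754.6 N·m counterclockwise.
Potted plant: 3.4 × 9.8 = 33.32 N down at 4.2 m → arm 0.8 m, τ = 33.32 × 0.8 = 26.66 N·m counterclockwise.
Battery pack: 28 × 9.8 = 274.4 N down at 2.8 m → arm 2.2 m, τ = 274.4 × 2.2 = 603.7 N·m counterclockwise.
Sign: 5.2 × 9.8 = 50.96 N down at 1.7 m → arm 3.3 m, τ = 50.96 × 3.3 = 168.2 N·m counterclockwise.
Net load moment about support B = 1553 N·m counterclockwise.
Reaction R at support A is upward at 0 m, arm 5 m → moment R × 5 clockwise.
Balancing moments: R × 5 = 1553, giving R = 311 N.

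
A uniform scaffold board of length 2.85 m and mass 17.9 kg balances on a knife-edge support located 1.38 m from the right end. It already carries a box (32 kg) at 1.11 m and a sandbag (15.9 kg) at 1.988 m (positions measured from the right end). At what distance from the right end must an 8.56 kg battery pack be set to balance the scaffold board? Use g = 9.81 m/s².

About the knife-edge support (at 1.38 m from the right end):
Beam weight: 17.9 × 9.81 = 175.6 N down at 1.425 m → arm 0.045 m, τ = 175.6 × 0.045 = 7.902 N·m counterclockwise.
Box: 32 × 9.81 = 313.9 N down at 1.11 m → arm 0.27 m, τ = 313.9 × 0.27 = 84.75 N·m clockwise.
Sandbag: 15.9 × 9.81 = 156 N down at 1.988 m → arm 0.608 m, τ = 156 × 0.608 = 94.85 N·m counterclockwise.
Net moment of existing loads = 18 N·m counterclockwise.
The battery pack weighs 8.56 × 9.81 = 83.97 N and must supply an equal clockwise moment, so its lever arm about the knife-edge support is 18 / 83.97 = 0.214 m.
That puts it at 1.38 − 0.214 = 1.17 m from the right end.

x ≈ 1.17 m from the right end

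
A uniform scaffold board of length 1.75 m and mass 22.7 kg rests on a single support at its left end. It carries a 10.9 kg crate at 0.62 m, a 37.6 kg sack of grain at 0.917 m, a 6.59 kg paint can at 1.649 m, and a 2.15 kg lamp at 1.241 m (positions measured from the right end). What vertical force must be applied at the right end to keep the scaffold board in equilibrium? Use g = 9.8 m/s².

F ≈ 365 N

Take moments about the left end.
Beam weight: 22.7 × 9.8 = 222.5 N down at 0.875 m → arm 0.875 m, τ = 222.5 × 0.875 = 194.7 N·m clockwise.
Crate: 10.9 × 9.8 = 106.8 N down at 0.62 m → arm 1.13 m, τ = 106.8 × 1.13 = 120.7 N·m clockwise.
Sack of grain: 37.6 × 9.8 = 368.5 N down at 0.917 m → arm 0.833 m, τ = 368.5 × 0.833 = 307 N·m clockwise.
Paint can: 6.59 × 9.8 = 64.58 N down at 1.649 m → arm 0.101 m, τ = 64.58 × 0.101 = 6.523 N·m clockwise.
Lamp: 2.15 × 9.8 = 21.07 N down at 1.241 m → arm 0.509 m, τ = 21.07 × 0.509 = 10.72 N·m clockwise.
Net moment of the loads = 639.6 N·m clockwise.
The upward force F acts at the right end, arm 1.75 m, giving F × 1.75 counterclockwise.
For rotational equilibrium, F × 1.75 = 639.6, so F = 639.6 / 1.75 = 365 N.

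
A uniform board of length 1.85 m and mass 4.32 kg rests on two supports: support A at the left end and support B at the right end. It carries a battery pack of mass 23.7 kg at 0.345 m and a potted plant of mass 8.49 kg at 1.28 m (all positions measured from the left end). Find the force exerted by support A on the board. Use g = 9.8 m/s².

Taking torques about support B:
Beam weight: 4.32 × 9.8 = 42.34 N down at 0.925 m → arm 0.925 m, τ = 42.34 × 0.925 = 39.16 N·m counterclockwise.
Battery pack: 23.7 × 9.8 = 232.3 N down at 0.345 m → arm 1.505 m, τ = 232.3 × 1.505 = 349.6 N·m counterclockwise.
Potted plant: 8.49 × 9.8 = 83.2 N down at 1.28 m → arm 0.57 m, τ = 83.2 × 0.57 = 47.42 N·m counterclockwise.
Net load moment about support B = 436.2 N·m counterclockwise.
Reaction R at support A is upward at 0 m, arm 1.85 m → moment R × 1.85 clockwise.
Setting net torque to zero: R × 1.85 = 436.2 → R = 236 N.

R_A ≈ 236 N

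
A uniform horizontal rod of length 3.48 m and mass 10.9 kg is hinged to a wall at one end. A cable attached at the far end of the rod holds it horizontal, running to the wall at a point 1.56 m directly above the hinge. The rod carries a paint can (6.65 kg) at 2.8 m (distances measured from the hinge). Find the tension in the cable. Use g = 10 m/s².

T ≈ 264 N

Choose the hinge as the axis so the unknown hinge reaction has zero arm there.
Beam weight: 10.9 × 10 = 109 N down at 1.74 m → arm 1.74 m, τ = 109 × 1.74 = 189.7 N·m clockwise.
Paint can: 6.65 × 10 = 66.5 N down at 2.8 m → arm 2.8 m, τ = 66.5 × 2.8 = 186.2 N·m clockwise.
Total clockwise load moment = 375.9 N·m.
The cable tension T acts at 3.48 m; only its component perpendicular to the rod, T sinθ, produces torque. sinθ = h/√(h²+d²) = 1.56/√(1.56²+3.48²) = 0.4091.
Balancing moments: T × 3.48 × 0.4091 = 375.9, giving T = 375.9 / 1.424 = 264 N.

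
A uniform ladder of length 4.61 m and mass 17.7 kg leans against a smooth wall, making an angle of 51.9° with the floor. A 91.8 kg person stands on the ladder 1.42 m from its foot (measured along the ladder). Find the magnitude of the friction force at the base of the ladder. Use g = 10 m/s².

f ≈ 291 N

Sum moments about the foot of the ladder (the floor normal and friction both act there and drop out).
Ladder weight 17.7×10 = 177 N acts at 2.305 m along the ladder; its horizontal arm is 2.305·cos51.9° = 1.422 m → τ = 251.7 N·m clockwise.
Person: 91.8×10 = 918 N at 1.42 m → arm 0.8762 m → τ = 804.4 N·m clockwise.
Wall normal N acts horizontally at the top; its moment arm is the height L sinθ = 4.61·sin51.9° = 3.628 m, counterclockwise.
Στ = 0 ⇒ N × 3.628 = 1056 ⇒ N = 291 N.
ΣFx = 0: friction at the foot balances the wall's push, so f = N_wall = 291 N.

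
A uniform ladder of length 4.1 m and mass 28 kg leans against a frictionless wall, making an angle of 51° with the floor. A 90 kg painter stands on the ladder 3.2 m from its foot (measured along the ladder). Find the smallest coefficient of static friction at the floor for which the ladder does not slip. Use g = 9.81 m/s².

Choose the foot of the ladder as the axis so the floor normal and friction both act there and drop out.
Ladder weight 28×9.81 = 274.7 N acts at 2.05 m along the ladder; its horizontal arm is 2.05·cos51° = 1.29 m → τ = 354.4 N·m clockwise.
Painter: 90×9.81 = 882.9 N at 3.2 m → arm 2.014 m → τ = 1778 N·m clockwise.
Wall normal N acts horizontally at the top; its moment arm is the height L sinθ = 4.1·sin51° = 3.186 m, counterclockwise.
Balancing moments: N × 3.186 = 2132, giving N = 669.2 N.
ΣFx = 0 ⇒ f = N_wall = 669.2 N. ΣFy = 0 ⇒ N_floor = 1158 N.
μ_min = f / N_floor = 669.2 / 1158 = 0.578.

μ_min ≈ 0.578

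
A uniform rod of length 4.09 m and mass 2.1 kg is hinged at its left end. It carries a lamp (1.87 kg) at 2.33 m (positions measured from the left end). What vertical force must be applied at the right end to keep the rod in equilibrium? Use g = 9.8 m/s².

Sum moments about the left end (the unknown pivot reaction has zero arm there).
Beam weight: 2.1 × 9.8 = 20.58 N down at 2.045 m → arm 2.045 m, τ = 20.58 × 2.045 = 42.09 N·m clockwise.
Lamp: 1.87 × 9.8 = 18.33 N down at 2.33 m → arm 2.33 m, τ = 18.33 × 2.33 = 42.71 N·m clockwise.
Net moment of the loads = 84.8 N·m clockwise.
The upward force F acts at the right end, arm 4.09 m, giving F × 4.09 counterclockwise.
Setting net torque to zero: F × 4.09 = 84.8 → F = 84.8 / 4.09 = 20.7 N.

F ≈ 20.7 N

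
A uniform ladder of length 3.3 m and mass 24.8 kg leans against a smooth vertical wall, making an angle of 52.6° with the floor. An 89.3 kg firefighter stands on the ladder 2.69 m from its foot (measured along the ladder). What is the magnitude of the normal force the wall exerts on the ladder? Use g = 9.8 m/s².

Sum moments about the foot of the ladder (the floor normal and friction both act there and drop out).
Ladder weight 24.8×9.8 = 243 N acts at 1.65 m along the ladder; its horizontal arm is 1.65·cos52.6° = 1.002 m → τ = 243.5 N·m clockwise.
Firefighter: 89.3×9.8 = 875.1 N at 2.69 m → arm 1.634 m → τ = 1430 N·m clockwise.
Wall normal N acts horizontally at the top; its moment arm is the height L sinθ = 3.3·sin52.6° = 2.622 m, counterclockwise.
For rotational equilibrium, N × 2.622 = 1674, so N = 638 N.

N_wall ≈ 638 N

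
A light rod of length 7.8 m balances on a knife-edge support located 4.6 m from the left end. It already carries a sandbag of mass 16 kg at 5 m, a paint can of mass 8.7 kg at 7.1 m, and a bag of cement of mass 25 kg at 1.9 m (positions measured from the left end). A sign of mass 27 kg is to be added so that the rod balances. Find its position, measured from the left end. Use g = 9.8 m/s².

x ≈ 6.06 m from the left end

Take moments about the knife-edge support (at 4.6 m from the left end).
Sandbag: 16 × 9.8 = 156.8 N down at 5 m → arm 0.4 m, τ = 156.8 × 0.4 = 62.72 N·m clockwise.
Paint can: 8.7 × 9.8 = 85.26 N down at 7.1 m → arm 2.5 m, τ = 85.26 × 2.5 = 213.2 N·m clockwise.
Bag of cement: 25 × 9.8 = 245 N down at 1.9 m → arm 2.7 m, τ = 245 × 2.7 = 661.5 N·m counterclockwise.
Net moment of existing loads = 385.6 N·m counterclockwise.
The sign weighs 27 × 9.8 = 264.6 N and must supply an equal clockwise moment, so its lever arm about the knife-edge support is 385.6 / 264.6 = 1.46 m.
That puts it at 4.6 + 1.46 = 6.06 m from the left end.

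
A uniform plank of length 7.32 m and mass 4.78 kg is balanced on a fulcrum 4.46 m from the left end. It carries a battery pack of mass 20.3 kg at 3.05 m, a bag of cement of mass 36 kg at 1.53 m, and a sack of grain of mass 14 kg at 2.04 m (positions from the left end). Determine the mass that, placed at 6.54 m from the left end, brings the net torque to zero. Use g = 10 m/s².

m ≈ 82.6 kg

Taking torques about the fulcrum (at 4.46 m from the left end):
Beam weight: 4.78 × 10 = 47.8 N down at 3.66 m → arm 0.8 m, τ = 47.8 × 0.8 = 38.24 N·m counterclockwise.
Battery pack: 20.3 × 10 = 203 N down at 3.05 m → arm 1.41 m, τ = 203 × 1.41 = 286.2 N·m counterclockwise.
Bag of cement: 36 × 10 = 360 N down at 1.53 m → arm 2.93 m, τ = 360 × 2.93 = 1055 N·m counterclockwise.
Sack of grain: 14 × 10 = 140 N down at 2.04 m → arm 2.42 m, τ = 140 × 2.42 = 338.8 N·m counterclockwise.
Net moment of known loads = 1718 N·m counterclockwise.
An unknown mass m at 6.54 m has arm 2.08 m; its moment is m·g·2.08 clockwise.
Setting net torque to zero: m × 10 × 2.08 = 1718 → m = 1718 / (10 × 2.08) = 82.6 kg.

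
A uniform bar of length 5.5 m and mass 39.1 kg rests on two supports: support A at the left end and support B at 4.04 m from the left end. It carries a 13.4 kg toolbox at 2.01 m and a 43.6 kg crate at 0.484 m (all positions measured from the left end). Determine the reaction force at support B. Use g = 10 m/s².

R_B ≈ 385 N

Taking torques about support A:
Beam weight: 39.1 × 10 = 391 N down at 2.75 m → arm 2.75 m, τ = 391 × 2.75 = 1075 N·m clockwise.
Toolbox: 13.4 × 10 = 134 N down at 2.01 m → arm 2.01 m, τ = 134 × 2.01 = 269.3 N·m clockwise.
Crate: 43.6 × 10 = 436 N down at 0.484 m → arm 0.484 m, τ = 436 × 0.484 = 211 N·m clockwise.
Net load moment about support A = 1555 N·m clockwise.
Reaction R at support B is upward at 4.04 m, arm 4.04 m → moment R × 4.04 counterclockwise.
For rotational equilibrium, R × 4.04 = 1555, so R = 385 N.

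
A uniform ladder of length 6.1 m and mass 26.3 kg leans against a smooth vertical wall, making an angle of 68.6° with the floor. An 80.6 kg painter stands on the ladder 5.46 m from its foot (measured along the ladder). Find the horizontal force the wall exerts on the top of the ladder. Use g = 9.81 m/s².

Choose the foot of the ladder as the axis so the floor normal and friction both act there and drop out.
Ladder weight 26.3×9.81 = 258 N acts at 3.05 m along the ladder; its horizontal arm is 3.05·cos68.6° = 1.113 m → τ = 287.2 N·m clockwise.
Painter: 80.6×9.81 = 790.7 N at 5.46 m → arm 1.992 m → τ = 1575 N·m clockwise.
Wall normal N acts horizontally at the top; its moment arm is the height L sinθ = 6.1·sin68.6° = 5.679 m, counterclockwise.
Balancing moments: N × 5.679 = 1862, giving N = 328 N.

N_wall ≈ 328 N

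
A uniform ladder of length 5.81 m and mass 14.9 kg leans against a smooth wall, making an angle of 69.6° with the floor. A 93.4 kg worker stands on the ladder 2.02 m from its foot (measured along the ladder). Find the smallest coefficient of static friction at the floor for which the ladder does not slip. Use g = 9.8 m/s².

Choose the foot of the ladder as the axis so the floor normal and friction both act there and drop out.
Ladder weight 14.9×9.8 = 146 N acts at 2.905 m along the ladder; its horizontal arm is 2.905·cos69.6° = 1.013 m → τ = 147.9 N·m clockwise.
Worker: 93.4×9.8 = 915.3 N at 2.02 m → arm 0.7041 m → τ = 644.5 N·m clockwise.
Wall normal N acts horizontally at the top; its moment arm is the height L sinθ = 5.81·sin69.6° = 5.446 m, counterclockwise.
Setting net torque to zero: N × 5.446 = 792.4 → N = 145.5 N.
ΣFx = 0 ⇒ f = N_wall = 145.5 N. ΣFy = 0 ⇒ N_floor = 1061 N.
μ_min = f / N_floor = 145.5 / 1061 = 0.137.

μ_min ≈ 0.137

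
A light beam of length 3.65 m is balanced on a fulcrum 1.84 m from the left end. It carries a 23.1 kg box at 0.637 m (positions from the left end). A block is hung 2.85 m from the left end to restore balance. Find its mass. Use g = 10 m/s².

Sum moments about the fulcrum (at 1.84 m from the left end) (the support reaction has zero arm there).
Box: 23.1 × 10 = 231 N down at 0.637 m → arm 1.203 m, τ = 231 × 1.203 = 277.9 N·m counterclockwise.
Net moment of known loads = 277.9 N·m counterclockwise.
An unknown mass m at 2.85 m has arm 1.01 m; its moment is m·g·1.01 clockwise.
Setting net torque to zero: m × 10 × 1.01 = 277.9 → m = 277.9 / (10 × 1.01) = 27.5 kg.

m ≈ 27.5 kg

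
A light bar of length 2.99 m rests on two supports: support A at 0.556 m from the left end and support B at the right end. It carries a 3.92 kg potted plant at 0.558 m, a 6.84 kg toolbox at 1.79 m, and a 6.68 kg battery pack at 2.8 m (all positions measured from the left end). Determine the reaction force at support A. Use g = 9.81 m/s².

Taking torques about support B:
Potted plant: 3.92 × 9.81 = 38.46 N down at 0.558 m → arm 2.432 m, τ = 38.46 × 2.432 = 93.53 N·m counterclockwise.
Toolbox: 6.84 × 9.81 = 67.1 N down at 1.79 m → arm 1.2 m, τ = 67.1 × 1.2 = 80.52 N·m counterclockwise.
Battery pack: 6.68 × 9.81 = 65.53 N down at 2.8 m → arm 0.19 m, τ = 65.53 × 0.19 = 12.45 N·m counterclockwise.
Net load moment about support B = 186.5 N·m counterclockwise.
Reaction R at support A is upward at 0.556 m, arm 2.434 m → moment R × 2.434 clockwise.
Στ = 0 ⇒ R × 2.434 = 186.5 ⇒ R = 76.6 N.

R_A ≈ 76.6 N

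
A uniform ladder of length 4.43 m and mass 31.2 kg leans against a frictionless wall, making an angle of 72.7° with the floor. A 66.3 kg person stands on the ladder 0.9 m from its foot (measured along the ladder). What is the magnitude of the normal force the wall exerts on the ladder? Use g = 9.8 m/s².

Sum moments about the foot of the ladder (the floor normal and friction both act there and drop out).
Ladder weight 31.2×9.8 = 305.8 N acts at 2.215 m along the ladder; its horizontal arm is 2.215·cos72.7° = 0.6587 m → τ = 201.4 N·m clockwise.
Person: 66.3×9.8 = 649.7 N at 0.9 m → arm 0.2676 m → τ = 173.9 N·m clockwise.
Wall normal N acts horizontally at the top; its moment arm is the height L sinθ = 4.43·sin72.7° = 4.23 m, counterclockwise.
Balancing moments: N × 4.23 = 375.3, giving N = 88.7 N.

N_wall ≈ 88.7 N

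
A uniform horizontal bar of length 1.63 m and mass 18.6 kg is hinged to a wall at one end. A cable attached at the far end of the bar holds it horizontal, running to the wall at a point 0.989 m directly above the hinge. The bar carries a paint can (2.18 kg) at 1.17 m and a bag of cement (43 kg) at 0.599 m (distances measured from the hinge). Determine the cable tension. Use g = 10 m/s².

Taking torques about the hinge:
Beam weight: 18.6 × 10 = 186 N down at 0.815 m → arm 0.815 m, τ = 186 × 0.815 = 151.6 N·m clockwise.
Paint can: 2.18 × 10 = 21.8 N down at 1.17 m → arm 1.17 m, τ = 21.8 × 1.17 = 25.51 N·m clockwise.
Bag of cement: 43 × 10 = 430 N down at 0.599 m → arm 0.599 m, τ = 430 × 0.599 = 257.6 N·m clockwise.
Total clockwise load moment = 434.7 N·m.
The cable tension T acts at 1.63 m; only its component perpendicular to the bar, T sinθ, produces torque. sinθ = h/√(h²+d²) = 0.989/√(0.989²+1.63²) = 0.5187.
For rotational equilibrium, T × 1.63 × 0.5187 = 434.7, so T = 434.7 / 0.8455 = 514 N.

T ≈ 514 N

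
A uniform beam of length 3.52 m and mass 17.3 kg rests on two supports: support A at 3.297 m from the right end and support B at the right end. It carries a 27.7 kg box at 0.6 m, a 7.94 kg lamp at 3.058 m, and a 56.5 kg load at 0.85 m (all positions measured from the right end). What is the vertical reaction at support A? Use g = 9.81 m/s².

Taking torques about support B:
Beam weight: 17.3 × 9.81 = 169.7 N down at 1.76 m → arm 1.76 m, τ = 169.7 × 1.76 = 298.7 N·m counterclockwise.
Box: 27.7 × 9.81 = 271.7 N down at 0.6 m → arm 0.6 m, τ = 271.7 × 0.6 = 163 N·m counterclockwise.
Lamp: 7.94 × 9.81 = 77.89 N down at 3.058 m → arm 3.058 m, τ = 77.89 × 3.058 = 238.2 N·m counterclockwise.
Load: 56.5 × 9.81 = 554.3 N down at 0.85 m → arm 0.85 m, τ = 554.3 × 0.85 = 471.2 N·m counterclockwise.
Net load moment about support B = 1171 N·m counterclockwise.
Reaction R at support A is upward at 3.297 m, arm 3.297 m → moment R × 3.297 clockwise.
Setting net torque to zero: R × 3.297 = 1171 → R = 355 N.

R_A ≈ 355 N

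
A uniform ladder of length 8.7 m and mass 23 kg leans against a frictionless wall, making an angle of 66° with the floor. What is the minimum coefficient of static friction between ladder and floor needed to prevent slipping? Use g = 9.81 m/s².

μ_min ≈ 0.223

Choose the foot of the ladder as the axis so the floor normal and friction both act there and drop out.
Ladder weight 23×9.81 = 225.6 N acts at 4.35 m along the ladder; its horizontal arm is 4.35·cos66° = 1.769 m → τ = 399.1 N·m clockwise.
Wall normal N acts horizontally at the top; its moment arm is the height L sinθ = 8.7·sin66° = 7.948 m, counterclockwise.
Balancing moments: N × 7.948 = 399.1, giving N = 50.21 N.
ΣFx = 0 ⇒ f = N_wall = 50.21 N. ΣFy = 0 ⇒ N_floor = 225.6 N.
μ_min = f / N_floor = 50.21 / 225.6 = 0.223.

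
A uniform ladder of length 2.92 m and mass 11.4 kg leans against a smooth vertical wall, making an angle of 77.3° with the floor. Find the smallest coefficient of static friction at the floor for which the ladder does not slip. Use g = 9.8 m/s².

Take moments about the foot of the ladder.
Ladder weight 11.4×9.8 = 111.7 N acts at 1.46 m along the ladder; its horizontal arm is 1.46·cos77.3° = 0.321 m → τ = 35.86 N·m clockwise.
Wall normal N acts horizontally at the top; its moment arm is the height L sinθ = 2.92·sin77.3° = 2.849 m, counterclockwise.
For rotational equilibrium, N × 2.849 = 35.86, so N = 12.59 N.
ΣFx = 0 ⇒ f = N_wall = 12.59 N. ΣFy = 0 ⇒ N_floor = 111.7 N.
μ_min = f / N_floor = 12.59 / 111.7 = 0.113.

μ_min ≈ 0.113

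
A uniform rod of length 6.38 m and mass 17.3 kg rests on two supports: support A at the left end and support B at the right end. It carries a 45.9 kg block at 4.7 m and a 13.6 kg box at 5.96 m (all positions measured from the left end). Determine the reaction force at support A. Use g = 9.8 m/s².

Choose support B as the axis so its reaction then has zero moment arm.
Beam weight: 17.3 × 9.8 = 169.5 N down at 3.19 m → arm 3.19 m, τ = 169.5 × 3.19 = 540.7 N·m counterclockwise.
Block: 45.9 × 9.8 = 449.8 N down at 4.7 m → arm 1.68 m, τ = 449.8 × 1.68 = 755.7 N·m counterclockwise.
Box: 13.6 × 9.8 = 133.3 N down at 5.96 m → arm 0.42 m, τ = 133.3 × 0.42 = 55.99 N·m counterclockwise.
Net load moment about support B = 1352 N·m counterclockwise.
Reaction R at support A is upward at 0 m, arm 6.38 m → moment R × 6.38 clockwise.
For rotational equilibrium, R × 6.38 = 1352, so R = 212 N.

R_A ≈ 212 N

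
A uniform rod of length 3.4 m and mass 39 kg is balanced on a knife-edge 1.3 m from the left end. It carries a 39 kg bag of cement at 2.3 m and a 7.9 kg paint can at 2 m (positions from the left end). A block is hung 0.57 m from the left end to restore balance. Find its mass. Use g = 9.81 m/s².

m ≈ 82.4 kg

Sum moments about the knife-edge (at 1.3 m from the left end) (the support reaction has zero arm there).
Beam weight: 39 × 9.81 = 382.6 N down at 1.7 m → arm 0.4 m, τ = 382.6 × 0.4 = 153 N·m clockwise.
Bag of cement: 39 × 9.81 = 382.6 N down at 2.3 m → arm 1 m, τ = 382.6 × 1 = 382.6 N·m clockwise.
Paint can: 7.9 × 9.81 = 77.5 N down at 2 m → arm 0.7 m, τ = 77.5 × 0.7 = 54.25 N·m clockwise.
Net moment of known loads = 589.9 N·m clockwise.
An unknown mass m at 0.57 m has arm 0.73 m; its moment is m·g·0.73 counterclockwise.
For rotational equilibrium, m × 9.81 × 0.73 = 589.9, so m = 589.9 / (9.81 × 0.73) = 82.4 kg.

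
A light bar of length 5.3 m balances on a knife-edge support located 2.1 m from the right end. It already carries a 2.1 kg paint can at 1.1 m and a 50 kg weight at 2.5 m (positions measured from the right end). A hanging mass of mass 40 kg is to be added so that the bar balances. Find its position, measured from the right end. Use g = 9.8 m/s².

About the knife-edge support (at 2.1 m from the right end):
Paint can: 2.1 × 9.8 = 20.58 N down at 1.1 m → arm 1 m, τ = 20.58 × 1 = 20.58 N·m clockwise.
Weight: 50 × 9.8 = 490 N down at 2.5 m → arm 0.4 m, τ = 490 × 0.4 = 196 N·m counterclockwise.
Net moment of existing loads = 175.4 N·m counterclockwise.
The hanging mass weighs 40 × 9.8 = 392 N and must supply an equal clockwise moment, so its lever arm about the knife-edge support is 175.4 / 392 = 0.447 m.
That puts it at 2.1 − 0.447 = 1.65 m from the right end.

x ≈ 1.65 m from the right end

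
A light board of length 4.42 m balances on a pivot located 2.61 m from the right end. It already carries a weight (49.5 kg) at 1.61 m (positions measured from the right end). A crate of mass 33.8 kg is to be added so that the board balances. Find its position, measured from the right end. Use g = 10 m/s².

Sum moments about the pivot (at 2.61 m from the right end) (the support reaction has zero arm there).
Weight: 49.5 × 10 = 495 N down at 1.61 m → arm 1 m, τ = 495 × 1 = 495 N·m clockwise.
Net moment of existing loads = 495 N·m clockwise.
The crate weighs 33.8 × 10 = 338 N and must supply an equal counterclockwise moment, so its lever arm about the pivot is 495 / 338 = 1.46 m.
That puts it at 2.61 + 1.46 = 4.07 m from the right end.

x ≈ 4.07 m from the right end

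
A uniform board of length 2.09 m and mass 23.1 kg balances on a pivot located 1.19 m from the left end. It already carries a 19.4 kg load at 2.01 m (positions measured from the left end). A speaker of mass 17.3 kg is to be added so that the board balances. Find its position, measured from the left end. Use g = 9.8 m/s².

Sum moments about the pivot (at 1.19 m from the left end) (the support reaction has zero arm there).
Beam weight: 23.1 × 9.8 = 226.4 N down at 1.045 m → arm 0.145 m, τ = 226.4 × 0.145 = 32.83 N·m counterclockwise.
Load: 19.4 × 9.8 = 190.1 N down at 2.01 m → arm 0.82 m, τ = 190.1 × 0.82 = 155.9 N·m clockwise.
Net moment of existing loads = 123.1 N·m clockwise.
The speaker weighs 17.3 × 9.8 = 169.5 N and must supply an equal counterclockwise moment, so its lever arm about the pivot is 123.1 / 169.5 = 0.726 m.
That puts it at 1.19 − 0.726 = 0.464 m from the left end.

x ≈ 0.464 m from the left end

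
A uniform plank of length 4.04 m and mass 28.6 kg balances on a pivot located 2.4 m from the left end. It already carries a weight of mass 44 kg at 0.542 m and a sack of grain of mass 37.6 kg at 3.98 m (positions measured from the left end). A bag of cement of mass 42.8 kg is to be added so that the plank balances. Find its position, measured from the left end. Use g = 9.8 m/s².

About the pivot (at 2.4 m from the left end):
Beam weight: 28.6 × 9.8 = 280.3 N down at 2.02 m → arm 0.38 m, τ = 280.3 × 0.38 = 106.5 N·m counterclockwise.
Weight: 44 × 9.8 = 431.2 N down at 0.542 m → arm 1.858 m, τ = 431.2 × 1.858 = 801.2 N·m counterclockwise.
Sack of grain: 37.6 × 9.8 = 368.5 N down at 3.98 m → arm 1.58 m, τ = 368.5 × 1.58 = 582.2 N·m clockwise.
Net moment of existing loads = 325.5 N·m counterclockwise.
The bag of cement weighs 42.8 × 9.8 = 419.4 N and must supply an equal clockwise moment, so its lever arm about the pivot is 325.5 / 419.4 = 0.776 m.
That puts it at 2.4 + 0.776 = 3.18 m from the left end.

x ≈ 3.18 m from the left end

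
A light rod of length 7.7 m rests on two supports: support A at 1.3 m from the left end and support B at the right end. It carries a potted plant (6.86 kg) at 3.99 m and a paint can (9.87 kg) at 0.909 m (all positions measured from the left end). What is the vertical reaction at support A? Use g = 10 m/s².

Sum moments about support B (its reaction then has zero moment arm).
Potted plant: 6.86 × 10 = 68.6 N down at 3.99 m → arm 3.71 m, τ = 68.6 × 3.71 = 254.5 N·m counterclockwise.
Paint can: 9.87 × 10 = 98.7 N down at 0.909 m → arm 6.791 m, τ = 98.7 × 6.791 = 670.3 N·m counterclockwise.
Net load moment about support B = 924.8 N·m counterclockwise.
Reaction R at support A is upward at 1.3 m, arm 6.4 m → moment R × 6.4 clockwise.
For rotational equilibrium, R × 6.4 = 924.8, so R = 144 N.

R_A ≈ 144 N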